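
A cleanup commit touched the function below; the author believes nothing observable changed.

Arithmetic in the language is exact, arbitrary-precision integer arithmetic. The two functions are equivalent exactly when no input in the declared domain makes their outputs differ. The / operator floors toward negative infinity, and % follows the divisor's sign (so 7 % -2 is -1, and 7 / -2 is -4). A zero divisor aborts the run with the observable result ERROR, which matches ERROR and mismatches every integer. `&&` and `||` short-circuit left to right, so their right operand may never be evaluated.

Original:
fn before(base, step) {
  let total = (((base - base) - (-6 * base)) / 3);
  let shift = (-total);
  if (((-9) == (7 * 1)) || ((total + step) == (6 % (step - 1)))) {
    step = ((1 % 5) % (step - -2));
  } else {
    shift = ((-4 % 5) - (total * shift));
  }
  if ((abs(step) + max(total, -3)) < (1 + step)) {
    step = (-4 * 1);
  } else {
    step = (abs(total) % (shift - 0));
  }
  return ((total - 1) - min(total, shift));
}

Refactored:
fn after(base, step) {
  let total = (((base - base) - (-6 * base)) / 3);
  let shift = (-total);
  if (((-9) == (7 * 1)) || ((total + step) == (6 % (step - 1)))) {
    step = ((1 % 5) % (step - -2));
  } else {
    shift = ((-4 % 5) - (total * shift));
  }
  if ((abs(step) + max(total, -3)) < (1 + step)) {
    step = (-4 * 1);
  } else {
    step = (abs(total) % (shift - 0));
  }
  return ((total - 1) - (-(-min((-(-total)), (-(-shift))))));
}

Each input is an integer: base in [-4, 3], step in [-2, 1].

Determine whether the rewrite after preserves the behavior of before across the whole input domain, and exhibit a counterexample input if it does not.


The two versions differ — the changes include same computation, different form.
One worked example (base=-4, step=0) — before: total = -8; shift = 8; (((-9) == (7 * 1)) || ((total + step) == (6 % (step - 1)))) -> false; shift = 65; ((abs(step) + max(total, -3)) < (1 + step)) -> true; step = -4; return -1; after: total = -8; shift = 8; (((-9) == (7 * 1)) || ((total + step) == (6 % (step - 1)))) -> false; shift = 65; ((abs(step) + max(total, -3)) < (1 + step)) -> true; step = -4; return -1; agreement on -1.
Across all 32 domain points the two functions coincide.
verdict: equivalent


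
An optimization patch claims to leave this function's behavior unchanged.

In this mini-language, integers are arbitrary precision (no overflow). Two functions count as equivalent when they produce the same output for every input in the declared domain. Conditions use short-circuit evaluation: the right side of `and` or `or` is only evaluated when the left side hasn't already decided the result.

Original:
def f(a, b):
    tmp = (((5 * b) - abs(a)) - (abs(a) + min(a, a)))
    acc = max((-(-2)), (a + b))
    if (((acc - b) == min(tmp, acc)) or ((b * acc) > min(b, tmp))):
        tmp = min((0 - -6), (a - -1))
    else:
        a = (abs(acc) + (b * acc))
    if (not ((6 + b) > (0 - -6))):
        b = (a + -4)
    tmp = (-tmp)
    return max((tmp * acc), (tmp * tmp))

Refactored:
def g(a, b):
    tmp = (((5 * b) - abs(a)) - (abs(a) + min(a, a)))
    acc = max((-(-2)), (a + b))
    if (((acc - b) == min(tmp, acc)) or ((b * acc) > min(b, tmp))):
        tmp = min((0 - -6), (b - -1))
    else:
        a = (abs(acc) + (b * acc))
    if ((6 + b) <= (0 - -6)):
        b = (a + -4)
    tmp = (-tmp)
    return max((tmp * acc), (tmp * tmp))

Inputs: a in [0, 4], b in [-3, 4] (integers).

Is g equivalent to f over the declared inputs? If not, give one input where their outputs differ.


At a=0, b=-3: f gives 1, g gives 4.
verdict: not equivalent; witness: a=0, b=-3


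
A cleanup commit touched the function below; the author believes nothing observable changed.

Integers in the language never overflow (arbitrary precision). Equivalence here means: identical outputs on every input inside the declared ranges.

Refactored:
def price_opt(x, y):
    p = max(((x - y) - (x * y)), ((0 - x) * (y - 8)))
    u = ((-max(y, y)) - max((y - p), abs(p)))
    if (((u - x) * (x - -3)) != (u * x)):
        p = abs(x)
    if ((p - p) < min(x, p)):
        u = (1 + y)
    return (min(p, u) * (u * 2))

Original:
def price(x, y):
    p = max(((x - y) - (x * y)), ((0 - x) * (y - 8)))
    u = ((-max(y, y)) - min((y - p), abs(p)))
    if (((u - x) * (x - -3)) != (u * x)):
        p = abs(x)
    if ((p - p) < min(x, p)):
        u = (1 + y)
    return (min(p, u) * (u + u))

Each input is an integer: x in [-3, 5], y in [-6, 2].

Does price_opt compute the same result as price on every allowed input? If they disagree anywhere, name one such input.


On input x=-3, y=-6, price returns 18 while price_opt returns 162.
verdict: not equivalent; witness: x=-3, y=-6


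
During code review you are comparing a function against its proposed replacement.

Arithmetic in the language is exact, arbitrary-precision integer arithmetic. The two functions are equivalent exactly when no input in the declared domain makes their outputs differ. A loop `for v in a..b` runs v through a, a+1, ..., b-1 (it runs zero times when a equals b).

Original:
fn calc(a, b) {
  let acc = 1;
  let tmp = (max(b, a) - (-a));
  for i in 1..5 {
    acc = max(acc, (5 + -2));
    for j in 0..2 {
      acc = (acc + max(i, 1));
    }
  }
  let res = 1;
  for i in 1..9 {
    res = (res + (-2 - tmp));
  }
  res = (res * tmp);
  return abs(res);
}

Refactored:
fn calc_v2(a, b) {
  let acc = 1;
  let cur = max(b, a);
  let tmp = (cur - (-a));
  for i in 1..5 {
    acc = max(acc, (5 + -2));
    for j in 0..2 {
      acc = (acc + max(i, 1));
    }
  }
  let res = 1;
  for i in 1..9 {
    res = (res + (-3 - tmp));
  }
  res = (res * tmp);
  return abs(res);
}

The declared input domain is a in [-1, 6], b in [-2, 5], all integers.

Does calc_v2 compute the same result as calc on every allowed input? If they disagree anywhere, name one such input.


There is a counterexample at a=-1, b=-2: 2 on one side, 14 on the other.
calc: acc := 1 | tmp := -2 | iter i=1: | acc := 3 | iter j=0: | acc := 4 | iter j=1: | acc := 5 | iter i=2: | acc := 5 | iter j=0: | acc := 7 | iter j=1: | acc := 9 | iter i=3: | acc := 9 | iter j=0: | acc := 12 | iter j=1: | acc := 15 | iter i=4: | acc := 15 | iter j=0: | acc := 19 | iter j=1: | acc := 23 | res := 1 | iter i=1: | res := 1 | iter i=2: | res := 1 | iter i=3: | res := 1 | iter i=4: | res := 1 | iter i=5: | res := 1 | iter i=6: | res := 1 | iter i=7: | res := 1 | iter i=8: | res := 1 | res := -2 | result 2
calc_v2: acc := 1 | cur := -1 | tmp := -2 | iter i=1: | acc := 3 | iter j=0: | acc := 4 | iter j=1: | acc := 5 | iter i=2: | acc := 5 | iter j=0: | acc := 7 | iter j=1: | acc := 9 | iter i=3: | acc := 9 | iter j=0: | acc := 12 | iter j=1: | acc := 15 | iter i=4: | acc := 15 | iter j=0: | acc := 19 | iter j=1: | acc := 23 | res := 1 | iter i=1: | res := 0 | iter i=2: | res := -1 | iter i=3: | res := -2 | iter i=4: | res := -3 | iter i=5: | res := -4 | iter i=6: | res := -5 | iter i=7: | res := -6 | iter i=8: | res := -7 | res := 14 | result 14
verdict: not equivalent; witness: a=-1, b=-2


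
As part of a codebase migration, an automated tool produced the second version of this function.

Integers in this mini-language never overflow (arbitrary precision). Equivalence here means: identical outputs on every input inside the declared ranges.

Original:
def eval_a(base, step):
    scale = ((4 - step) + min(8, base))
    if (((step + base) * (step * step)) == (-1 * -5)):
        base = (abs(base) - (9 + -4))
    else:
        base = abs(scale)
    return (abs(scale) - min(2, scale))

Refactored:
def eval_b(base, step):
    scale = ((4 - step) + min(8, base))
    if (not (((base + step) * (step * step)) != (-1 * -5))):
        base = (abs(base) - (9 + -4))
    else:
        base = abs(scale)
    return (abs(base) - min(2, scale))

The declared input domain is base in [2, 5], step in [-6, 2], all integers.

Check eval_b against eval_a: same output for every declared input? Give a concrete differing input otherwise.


There is a counterexample at base=4, step=1: 5 on one side, -1 on the other.
eval_a: scale becomes 7; next (((step + base) * (step * step)) == (-1 * -5)) evaluates to true; next base becomes -1; next final value 5
eval_b: scale becomes 7; next (not (((base + step) * (step * step)) != (-1 * -5))) evaluates to true; next base becomes -1; next final value -1
verdict: not equivalent; witness: base=4, step=1


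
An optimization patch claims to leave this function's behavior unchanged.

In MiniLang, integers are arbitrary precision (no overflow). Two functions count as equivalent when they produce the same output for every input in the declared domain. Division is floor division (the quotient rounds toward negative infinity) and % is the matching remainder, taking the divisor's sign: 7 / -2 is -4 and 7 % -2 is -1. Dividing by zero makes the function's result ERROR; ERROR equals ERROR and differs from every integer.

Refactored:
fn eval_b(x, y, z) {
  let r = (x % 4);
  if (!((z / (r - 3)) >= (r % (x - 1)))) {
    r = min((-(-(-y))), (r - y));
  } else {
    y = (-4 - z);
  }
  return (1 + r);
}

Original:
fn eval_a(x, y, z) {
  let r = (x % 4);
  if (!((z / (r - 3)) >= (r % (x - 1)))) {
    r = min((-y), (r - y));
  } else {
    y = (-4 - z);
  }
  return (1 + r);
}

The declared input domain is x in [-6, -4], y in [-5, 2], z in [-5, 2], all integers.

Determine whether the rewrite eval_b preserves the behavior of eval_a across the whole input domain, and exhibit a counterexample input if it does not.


Differences: same computation, different form — yet all 192 inputs agree.
verdict: equivalent


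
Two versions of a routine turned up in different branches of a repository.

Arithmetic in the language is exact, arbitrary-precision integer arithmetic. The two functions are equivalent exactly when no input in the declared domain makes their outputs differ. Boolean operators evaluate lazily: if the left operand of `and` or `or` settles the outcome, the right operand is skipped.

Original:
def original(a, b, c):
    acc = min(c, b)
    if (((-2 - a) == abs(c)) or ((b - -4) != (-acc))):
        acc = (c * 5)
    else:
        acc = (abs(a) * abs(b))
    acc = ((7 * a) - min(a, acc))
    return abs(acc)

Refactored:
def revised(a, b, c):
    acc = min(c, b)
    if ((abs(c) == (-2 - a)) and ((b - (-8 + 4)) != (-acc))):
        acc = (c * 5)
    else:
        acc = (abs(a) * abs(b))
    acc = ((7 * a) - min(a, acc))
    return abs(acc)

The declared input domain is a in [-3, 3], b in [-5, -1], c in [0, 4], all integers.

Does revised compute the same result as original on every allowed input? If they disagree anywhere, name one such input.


At a=1, b=-5, c=0: original gives 7, revised gives 6.
verdict: not equivalent; witness: a=1, b=-5, c=0


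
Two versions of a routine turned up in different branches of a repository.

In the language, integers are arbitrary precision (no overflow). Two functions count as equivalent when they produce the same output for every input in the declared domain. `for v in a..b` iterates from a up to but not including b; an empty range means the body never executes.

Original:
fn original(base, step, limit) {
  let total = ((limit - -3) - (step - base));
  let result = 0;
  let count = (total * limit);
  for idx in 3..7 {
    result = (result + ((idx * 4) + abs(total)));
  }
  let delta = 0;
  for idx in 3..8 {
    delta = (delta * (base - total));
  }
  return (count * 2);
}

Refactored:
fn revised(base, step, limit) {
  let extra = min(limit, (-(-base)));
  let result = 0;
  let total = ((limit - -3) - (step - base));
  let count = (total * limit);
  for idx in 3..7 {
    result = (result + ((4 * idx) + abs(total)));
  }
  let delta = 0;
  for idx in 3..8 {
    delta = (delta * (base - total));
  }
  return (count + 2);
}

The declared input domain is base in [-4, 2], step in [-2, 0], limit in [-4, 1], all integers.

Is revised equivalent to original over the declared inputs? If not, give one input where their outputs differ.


The rewrite breaks on base=-4, step=-2, limit=-4, where the results are 24 and 14.
original: total=-3, then result=0, then count=12, then (idx=3), then result=15, then (idx=4), then result=34, then (idx=5), then result=57, then (idx=6), then result=84, then delta=0, then (idx=3), then delta=0, then (idx=4), then delta=0, then (idx=5), then delta=0, then (idx=6), then delta=0, then (idx=7), then delta=0, then returns 24
revised: extra=-4, then result=0, then total=-3, then count=12, then (idx=3), then result=15, then (idx=4), then result=34, then (idx=5), then result=57, then (idx=6), then result=84, then delta=0, then (idx=3), then delta=0, then (idx=4), then delta=0, then (idx=5), then delta=0, then (idx=6), then delta=0, then (idx=7), then delta=0, then returns 14
verdict: not equivalent; witness: base=-4, step=-2, limit=-4


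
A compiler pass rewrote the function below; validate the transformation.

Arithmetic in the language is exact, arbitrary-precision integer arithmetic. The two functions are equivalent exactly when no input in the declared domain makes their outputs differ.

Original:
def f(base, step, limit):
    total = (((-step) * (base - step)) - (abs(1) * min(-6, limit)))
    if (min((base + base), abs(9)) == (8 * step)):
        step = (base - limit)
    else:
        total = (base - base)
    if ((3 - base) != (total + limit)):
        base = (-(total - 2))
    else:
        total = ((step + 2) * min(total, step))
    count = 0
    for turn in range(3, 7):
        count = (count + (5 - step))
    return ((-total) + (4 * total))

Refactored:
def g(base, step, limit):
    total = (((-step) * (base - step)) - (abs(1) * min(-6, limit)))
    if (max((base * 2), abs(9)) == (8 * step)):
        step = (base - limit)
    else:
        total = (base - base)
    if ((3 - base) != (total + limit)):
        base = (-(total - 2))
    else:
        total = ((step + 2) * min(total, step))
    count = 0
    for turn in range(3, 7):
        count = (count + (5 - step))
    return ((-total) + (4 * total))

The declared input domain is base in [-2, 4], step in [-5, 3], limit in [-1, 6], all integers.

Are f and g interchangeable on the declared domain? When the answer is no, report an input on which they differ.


There is a counterexample at base=0, step=0, limit=-1: 18 on one side, 0 on the other.
f: total = 6; (min((base + base), abs(9)) == (8 * step)) -> true; step = 1; ((3 - base) != (total + limit)) -> true; base = -4; count = 0; [turn=3]; count = 4; [turn=4]; count = 8; [turn=5]; count = 12; [turn=6]; count = 16; return 18
g: total = 6; (max((base * 2), abs(9)) == (8 * step)) -> false; total = 0; ((3 - base) != (total + limit)) -> true; base = 2; count = 0; [turn=3]; count = 5; [turn=4]; count = 10; [turn=5]; count = 15; [turn=6]; count = 20; return 0
verdict: not equivalent; witness: base=0, step=0, limit=-1


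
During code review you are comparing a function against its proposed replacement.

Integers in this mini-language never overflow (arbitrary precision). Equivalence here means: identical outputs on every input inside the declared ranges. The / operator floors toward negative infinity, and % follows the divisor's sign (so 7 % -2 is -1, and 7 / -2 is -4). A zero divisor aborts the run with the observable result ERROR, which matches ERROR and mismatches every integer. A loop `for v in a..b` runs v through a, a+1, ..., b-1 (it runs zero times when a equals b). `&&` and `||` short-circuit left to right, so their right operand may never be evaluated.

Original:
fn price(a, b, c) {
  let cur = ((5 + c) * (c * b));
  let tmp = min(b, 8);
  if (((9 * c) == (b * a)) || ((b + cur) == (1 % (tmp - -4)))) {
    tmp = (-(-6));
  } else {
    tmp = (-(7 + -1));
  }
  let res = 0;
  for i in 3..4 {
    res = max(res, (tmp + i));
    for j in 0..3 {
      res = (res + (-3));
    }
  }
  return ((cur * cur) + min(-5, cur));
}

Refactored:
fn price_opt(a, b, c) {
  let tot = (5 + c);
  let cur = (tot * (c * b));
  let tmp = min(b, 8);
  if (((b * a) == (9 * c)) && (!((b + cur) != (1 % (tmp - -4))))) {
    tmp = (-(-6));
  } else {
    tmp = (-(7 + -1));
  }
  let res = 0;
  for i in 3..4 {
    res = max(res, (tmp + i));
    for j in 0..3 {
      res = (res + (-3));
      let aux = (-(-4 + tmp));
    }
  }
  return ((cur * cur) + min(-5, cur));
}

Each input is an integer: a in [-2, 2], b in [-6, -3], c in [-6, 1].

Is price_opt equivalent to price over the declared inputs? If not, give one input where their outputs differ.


Not equivalent: a=-2, b=-4, c=-6 separates them (ERROR vs 552).
price: cur := -24 | tmp := -4 | divide-by-zero, output ERROR
price_opt: tot := -1 | cur := -24 | tmp := -4 | (((b * a) == (9 * c)) && (!((b + cur) != (1 % (tmp - -4))))): false | tmp := -6 | res := 0 | iter i=3: | res := 0 | iter j=0: | res := -3 | aux := 10 | iter j=1: | res := -6 | aux := 10 | iter j=2: | res := -9 | aux := 10 | result 552
verdict: not equivalent; witness: a=-2, b=-4, c=-6


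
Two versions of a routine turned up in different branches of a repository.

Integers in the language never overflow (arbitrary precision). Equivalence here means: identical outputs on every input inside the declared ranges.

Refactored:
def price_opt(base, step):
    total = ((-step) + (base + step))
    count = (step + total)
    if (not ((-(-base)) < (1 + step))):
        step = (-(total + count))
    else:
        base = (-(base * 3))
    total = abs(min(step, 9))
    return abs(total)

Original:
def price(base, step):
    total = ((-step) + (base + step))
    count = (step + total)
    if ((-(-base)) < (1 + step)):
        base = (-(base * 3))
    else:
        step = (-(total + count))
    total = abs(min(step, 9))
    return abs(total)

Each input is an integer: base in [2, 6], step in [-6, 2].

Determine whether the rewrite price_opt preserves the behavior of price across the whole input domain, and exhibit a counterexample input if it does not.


Differences: boolean connective usage differs — yet all 45 inputs agree.
verdict: equivalent


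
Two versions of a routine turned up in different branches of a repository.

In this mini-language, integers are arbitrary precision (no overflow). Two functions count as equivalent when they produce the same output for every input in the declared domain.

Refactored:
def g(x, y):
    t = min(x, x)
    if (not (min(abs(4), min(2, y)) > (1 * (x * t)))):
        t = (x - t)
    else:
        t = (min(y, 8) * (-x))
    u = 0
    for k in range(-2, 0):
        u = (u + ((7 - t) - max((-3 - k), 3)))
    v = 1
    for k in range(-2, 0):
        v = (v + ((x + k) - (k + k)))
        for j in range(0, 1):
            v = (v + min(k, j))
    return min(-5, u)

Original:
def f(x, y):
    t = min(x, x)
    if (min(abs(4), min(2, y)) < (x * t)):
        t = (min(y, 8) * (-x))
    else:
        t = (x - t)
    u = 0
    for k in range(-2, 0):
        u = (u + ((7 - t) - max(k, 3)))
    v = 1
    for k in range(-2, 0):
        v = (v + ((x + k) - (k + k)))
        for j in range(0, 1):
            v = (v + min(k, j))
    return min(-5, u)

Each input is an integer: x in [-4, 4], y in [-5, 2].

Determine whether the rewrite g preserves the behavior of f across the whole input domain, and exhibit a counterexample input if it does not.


These are not equivalent — on x=-4, y=2 the outputs split (-8 vs -5).
f: t = -4; (min(abs(4), min(2, y)) < (x * t)) -> true; t = 8; u = 0; [k=-2]; u = -4; [k=-1]; u = -8; v = 1; [k=-2]; v = -1; [j=0]; v = -3; [k=-1]; v = -6; [j=0]; v = -7; return -8
g: t = -4; (not (min(abs(4), min(2, y)) > (1 * (x * t)))) -> true; t = 0; u = 0; [k=-2]; u = 4; [k=-1]; u = 8; v = 1; [k=-2]; v = -1; [j=0]; v = -3; [k=-1]; v = -6; [j=0]; v = -7; return -5
verdict: not equivalent; witness: x=-4, y=2


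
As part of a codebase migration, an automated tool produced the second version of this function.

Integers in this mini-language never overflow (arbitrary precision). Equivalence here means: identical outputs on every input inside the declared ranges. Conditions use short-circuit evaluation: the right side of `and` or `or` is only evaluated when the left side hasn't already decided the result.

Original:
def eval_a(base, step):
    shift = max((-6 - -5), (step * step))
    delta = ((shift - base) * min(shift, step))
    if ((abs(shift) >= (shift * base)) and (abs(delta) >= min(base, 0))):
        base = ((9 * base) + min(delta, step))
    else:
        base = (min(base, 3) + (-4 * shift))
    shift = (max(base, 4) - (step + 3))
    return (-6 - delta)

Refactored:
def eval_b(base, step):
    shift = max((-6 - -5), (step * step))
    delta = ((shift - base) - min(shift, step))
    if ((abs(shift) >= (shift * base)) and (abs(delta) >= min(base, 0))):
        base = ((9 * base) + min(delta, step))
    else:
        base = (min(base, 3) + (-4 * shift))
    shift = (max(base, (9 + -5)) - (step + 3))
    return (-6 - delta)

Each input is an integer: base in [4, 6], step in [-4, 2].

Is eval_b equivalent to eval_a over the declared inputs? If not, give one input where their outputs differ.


Not equivalent: base=4, step=-4 separates them (42 vs -22).
eval_a: shift becomes 16; next delta becomes -48; next ((abs(shift) >= (shift * base)) and (abs(delta) >= min(base, 0))) evaluates to false; next base becomes -61; next shift becomes 5; next final value 42
eval_b: shift becomes 16; next delta becomes 16; next ((abs(shift) >= (shift * base)) and (abs(delta) >= min(base, 0))) evaluates to false; next base becomes -61; next shift becomes 5; next final value -22
verdict: not equivalent; witness: base=4, step=-4


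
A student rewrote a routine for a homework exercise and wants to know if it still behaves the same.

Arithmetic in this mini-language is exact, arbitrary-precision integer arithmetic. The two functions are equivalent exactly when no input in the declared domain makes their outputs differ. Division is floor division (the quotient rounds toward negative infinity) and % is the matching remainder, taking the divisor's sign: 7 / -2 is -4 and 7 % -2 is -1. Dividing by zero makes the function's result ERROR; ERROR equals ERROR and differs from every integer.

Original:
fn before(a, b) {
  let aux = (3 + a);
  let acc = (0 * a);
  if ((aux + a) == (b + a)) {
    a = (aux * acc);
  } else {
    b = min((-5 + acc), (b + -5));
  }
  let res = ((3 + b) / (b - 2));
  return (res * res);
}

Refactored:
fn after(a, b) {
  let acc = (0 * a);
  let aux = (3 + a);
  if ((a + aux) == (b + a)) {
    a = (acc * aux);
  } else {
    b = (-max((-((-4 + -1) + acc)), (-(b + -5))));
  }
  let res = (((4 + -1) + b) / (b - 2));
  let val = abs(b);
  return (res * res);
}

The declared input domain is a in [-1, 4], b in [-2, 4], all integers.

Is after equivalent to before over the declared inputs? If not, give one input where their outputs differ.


Comparing the listings, the differences include: constant usage differs, plus arithmetic usage differs, plus min/max/abs usage differs, plus statement counts differ, plus local variable names differ.
One worked example (a=2, b=2) — before: aux=5, then acc=0, then ((aux + a) == (b + a)) is false, then b=-5, then res=0, then returns 0; after: acc=0, then aux=5, then ((a + aux) == (b + a)) is false, then b=-5, then res=0, then val=5, then returns 0; agreement on 0.
Every one of the 42 inputs gives matching results.
verdict: equivalent


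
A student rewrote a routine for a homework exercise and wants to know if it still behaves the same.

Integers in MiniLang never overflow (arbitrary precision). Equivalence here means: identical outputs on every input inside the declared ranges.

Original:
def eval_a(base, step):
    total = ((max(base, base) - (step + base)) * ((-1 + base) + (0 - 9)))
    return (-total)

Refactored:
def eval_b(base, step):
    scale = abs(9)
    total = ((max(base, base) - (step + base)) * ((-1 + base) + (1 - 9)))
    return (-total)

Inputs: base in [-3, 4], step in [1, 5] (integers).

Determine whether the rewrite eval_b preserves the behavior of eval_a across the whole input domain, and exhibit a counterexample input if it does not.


The rewrite breaks on base=-3, step=1, where the results are -13 and -12.
eval_a: total becomes 13; next final value -13
eval_b: scale becomes 9; next total becomes 12; next final value -12
verdict: not equivalent; witness: base=-3, step=1


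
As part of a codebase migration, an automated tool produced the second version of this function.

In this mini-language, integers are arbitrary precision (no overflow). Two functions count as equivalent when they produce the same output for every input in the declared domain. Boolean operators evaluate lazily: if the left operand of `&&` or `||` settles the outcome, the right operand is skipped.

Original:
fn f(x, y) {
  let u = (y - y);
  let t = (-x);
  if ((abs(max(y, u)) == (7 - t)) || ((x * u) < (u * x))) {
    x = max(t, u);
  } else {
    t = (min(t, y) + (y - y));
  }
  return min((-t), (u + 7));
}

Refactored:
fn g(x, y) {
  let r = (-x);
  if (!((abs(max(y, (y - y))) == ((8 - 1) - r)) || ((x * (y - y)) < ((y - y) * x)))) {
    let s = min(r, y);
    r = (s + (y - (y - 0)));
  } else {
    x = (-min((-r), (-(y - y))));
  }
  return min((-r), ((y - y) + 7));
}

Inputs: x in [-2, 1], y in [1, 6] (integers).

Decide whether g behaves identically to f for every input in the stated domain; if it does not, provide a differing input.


The two are interchangeable: constant usage differs; and arithmetic usage differs; and boolean connective usage differs; and min/max/abs usage differs; and local variable names differ, and every declared input agrees.
One worked example (x=-2, y=1) — f: u=0, then t=2, then ((abs(max(y, u)) == (7 - t)) || ((x * u) < (u * x))) is false, then t=1, then returns -1; g: r=2, then (!((abs(max(y, (y - y))) == ((8 - 1) - r)) || ((x * (y - y)) < ((y - y) * x)))) is true, then s=1, then r=1, then returns -1; agreement on -1.
Checked all 24 inputs in the declared domain: the outputs agree on every one.
verdict: equivalent


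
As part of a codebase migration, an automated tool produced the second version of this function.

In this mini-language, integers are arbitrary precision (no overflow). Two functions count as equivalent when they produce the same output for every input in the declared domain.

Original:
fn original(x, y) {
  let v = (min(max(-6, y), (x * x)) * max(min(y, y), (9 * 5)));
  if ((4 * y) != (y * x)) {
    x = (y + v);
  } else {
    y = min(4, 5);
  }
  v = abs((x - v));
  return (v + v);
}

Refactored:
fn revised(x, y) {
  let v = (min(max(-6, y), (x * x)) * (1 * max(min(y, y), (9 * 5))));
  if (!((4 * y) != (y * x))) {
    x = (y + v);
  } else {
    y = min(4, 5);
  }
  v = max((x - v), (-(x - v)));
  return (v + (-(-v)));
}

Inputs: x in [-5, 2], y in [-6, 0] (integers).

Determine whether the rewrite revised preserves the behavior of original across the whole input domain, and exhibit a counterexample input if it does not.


Evaluate both at x=-5, y=-6.
original: v := -270 | ((4 * y) != (y * x)): true | x := -276 | v := 6 | result 12
revised: v := -270 | (!((4 * y) != (y * x))): false | y := 4 | v := 265 | result 530
12 against 530: the behavior changed.
verdict: not equivalent; witness: x=-5, y=-6


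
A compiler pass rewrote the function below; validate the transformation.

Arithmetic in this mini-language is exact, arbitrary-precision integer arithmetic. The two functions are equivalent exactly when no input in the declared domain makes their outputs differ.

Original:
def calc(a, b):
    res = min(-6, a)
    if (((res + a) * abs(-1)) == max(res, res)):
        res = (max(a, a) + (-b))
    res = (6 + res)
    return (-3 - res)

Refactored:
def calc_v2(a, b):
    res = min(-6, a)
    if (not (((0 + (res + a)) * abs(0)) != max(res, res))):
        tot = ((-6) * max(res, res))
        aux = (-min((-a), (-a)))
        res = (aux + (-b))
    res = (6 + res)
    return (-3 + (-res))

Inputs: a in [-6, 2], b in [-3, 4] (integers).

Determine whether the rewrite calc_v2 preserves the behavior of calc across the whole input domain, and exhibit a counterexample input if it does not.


There is a counterexample at a=0, b=-3: -12 on one side, -3 on the other.
calc: res=-6, then (((res + a) * abs(-1)) == max(res, res)) is true, then res=3, then res=9, then returns -12
calc_v2: res=-6, then (not (((0 + (res + a)) * abs(0)) != max(res, res))) is false, then res=0, then returns -3
verdict: not equivalent; witness: a=0, b=-3


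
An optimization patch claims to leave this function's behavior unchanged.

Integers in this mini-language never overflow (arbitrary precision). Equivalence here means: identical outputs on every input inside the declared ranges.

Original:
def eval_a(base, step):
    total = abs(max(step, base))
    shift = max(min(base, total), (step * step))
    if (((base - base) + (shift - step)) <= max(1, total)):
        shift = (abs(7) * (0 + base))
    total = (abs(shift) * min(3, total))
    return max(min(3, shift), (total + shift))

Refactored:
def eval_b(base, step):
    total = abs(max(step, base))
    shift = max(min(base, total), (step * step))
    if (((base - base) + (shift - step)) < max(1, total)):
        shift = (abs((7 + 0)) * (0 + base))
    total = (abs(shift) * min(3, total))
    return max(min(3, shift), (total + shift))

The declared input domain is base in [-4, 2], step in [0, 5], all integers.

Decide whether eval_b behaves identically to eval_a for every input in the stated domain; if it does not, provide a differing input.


Evaluate both at base=-4, step=2.
eval_a: total = 2; shift = 4; (((base - base) + (shift - step)) <= max(1, total)) -> true; shift = -28; total = 56; return 28
eval_b: total = 2; shift = 4; (((base - base) + (shift - step)) < max(1, total)) -> false; total = 8; return 12
28 against 12: the behavior changed.
verdict: not equivalent; witness: base=-4, step=2


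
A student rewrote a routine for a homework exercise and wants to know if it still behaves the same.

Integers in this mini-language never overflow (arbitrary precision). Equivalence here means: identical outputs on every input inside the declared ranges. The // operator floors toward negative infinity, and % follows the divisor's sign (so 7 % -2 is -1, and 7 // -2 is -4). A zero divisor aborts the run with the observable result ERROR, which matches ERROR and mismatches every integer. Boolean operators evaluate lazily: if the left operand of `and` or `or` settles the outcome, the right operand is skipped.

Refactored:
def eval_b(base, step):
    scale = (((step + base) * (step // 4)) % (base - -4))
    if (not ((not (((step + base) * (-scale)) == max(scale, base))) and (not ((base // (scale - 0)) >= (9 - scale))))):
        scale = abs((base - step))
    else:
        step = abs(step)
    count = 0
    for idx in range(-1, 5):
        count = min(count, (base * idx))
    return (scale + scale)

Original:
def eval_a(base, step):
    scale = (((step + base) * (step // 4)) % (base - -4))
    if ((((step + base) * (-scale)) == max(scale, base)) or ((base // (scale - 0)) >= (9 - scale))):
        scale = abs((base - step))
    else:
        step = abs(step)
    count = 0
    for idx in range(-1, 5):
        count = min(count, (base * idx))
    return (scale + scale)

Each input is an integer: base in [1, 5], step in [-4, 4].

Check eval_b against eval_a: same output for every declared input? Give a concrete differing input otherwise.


Differences: boolean connective usage differs — yet all 45 inputs agree.
verdict: equivalent


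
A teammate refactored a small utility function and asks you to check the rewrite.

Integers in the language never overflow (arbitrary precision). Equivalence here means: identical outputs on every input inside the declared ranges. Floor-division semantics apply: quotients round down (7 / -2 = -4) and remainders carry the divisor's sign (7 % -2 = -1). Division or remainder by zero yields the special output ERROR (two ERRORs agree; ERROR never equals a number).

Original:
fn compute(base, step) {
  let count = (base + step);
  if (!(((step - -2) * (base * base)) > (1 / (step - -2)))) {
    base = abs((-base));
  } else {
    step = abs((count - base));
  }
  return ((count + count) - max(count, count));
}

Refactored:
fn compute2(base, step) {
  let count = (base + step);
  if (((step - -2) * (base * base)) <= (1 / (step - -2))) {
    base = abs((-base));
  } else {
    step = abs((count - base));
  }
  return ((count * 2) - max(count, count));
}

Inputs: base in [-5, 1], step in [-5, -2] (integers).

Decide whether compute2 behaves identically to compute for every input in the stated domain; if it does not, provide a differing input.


Reading the diff, among the changes: comparison usage differs, and arithmetic usage differs, and constant usage differs, and boolean connective usage differs.
As a probe, take base=0, step=-2: compute runs count=-2, then a zero divisor aborts: ERROR; compute2 runs count=-2, then a zero divisor aborts: ERROR; both end at ERROR.
Sweeping the whole domain (28 inputs) finds no disagreement.
verdict: equivalent


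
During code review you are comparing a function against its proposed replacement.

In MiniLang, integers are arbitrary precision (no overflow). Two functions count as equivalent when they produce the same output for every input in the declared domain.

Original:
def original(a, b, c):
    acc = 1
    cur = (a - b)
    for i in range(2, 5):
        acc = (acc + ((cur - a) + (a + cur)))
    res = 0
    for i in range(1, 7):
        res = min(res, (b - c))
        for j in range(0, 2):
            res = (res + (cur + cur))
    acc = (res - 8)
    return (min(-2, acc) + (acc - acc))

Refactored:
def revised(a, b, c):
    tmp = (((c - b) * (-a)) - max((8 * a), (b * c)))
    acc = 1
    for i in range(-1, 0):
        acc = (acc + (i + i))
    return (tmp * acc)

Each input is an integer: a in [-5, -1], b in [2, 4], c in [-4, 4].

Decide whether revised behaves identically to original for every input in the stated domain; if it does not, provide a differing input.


Evaluate both at a=-5, b=2, c=-4.
original: acc=1, then cur=-7, then (i=2), then acc=-13, then (i=3), then acc=-27, then (i=4), then acc=-41, then res=0, then (i=1), then res=0, then (j=0), then res=-14, then (j=1), then res=-28, then (i=2), then res=-28, then (j=0), then res=-42, then (j=1), then res=-56, then (i=3), then res=-56, then (j=0), then res=-70, then (j=1), then res=-84, then (i=4), then res=-84, then (j=0), then res=-98, then (j=1), then res=-112, then (i=5), then res=-112, then (j=0), then res=-126, then (j=1), then res=-140, then (i=6), then res=-140, then (j=0), then res=-154, then (j=1), then res=-168, then acc=-176, then returns -176
revised: tmp=-22, then acc=1, then (i=-1), then acc=-1, then returns 22
-176 against 22: the behavior changed.
verdict: not equivalent; witness: a=-5, b=2, c=-4


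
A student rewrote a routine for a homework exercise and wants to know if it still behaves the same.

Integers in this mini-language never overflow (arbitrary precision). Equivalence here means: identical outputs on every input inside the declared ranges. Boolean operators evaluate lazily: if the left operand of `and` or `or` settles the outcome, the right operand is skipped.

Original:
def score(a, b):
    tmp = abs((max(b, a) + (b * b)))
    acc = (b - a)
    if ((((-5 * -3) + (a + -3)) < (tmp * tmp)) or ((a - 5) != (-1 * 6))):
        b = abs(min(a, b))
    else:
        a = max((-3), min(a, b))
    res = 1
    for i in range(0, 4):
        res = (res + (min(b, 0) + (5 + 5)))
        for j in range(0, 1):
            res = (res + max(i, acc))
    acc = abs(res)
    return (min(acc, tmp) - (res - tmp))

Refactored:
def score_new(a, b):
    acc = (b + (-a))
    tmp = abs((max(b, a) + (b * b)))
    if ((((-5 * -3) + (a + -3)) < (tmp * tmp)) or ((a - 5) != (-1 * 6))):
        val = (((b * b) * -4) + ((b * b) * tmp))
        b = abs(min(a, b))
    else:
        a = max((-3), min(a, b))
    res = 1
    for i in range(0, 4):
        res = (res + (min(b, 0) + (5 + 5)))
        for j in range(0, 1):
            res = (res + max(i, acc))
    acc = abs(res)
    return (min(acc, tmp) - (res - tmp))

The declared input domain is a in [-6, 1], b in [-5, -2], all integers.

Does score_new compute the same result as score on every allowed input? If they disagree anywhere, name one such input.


The two are interchangeable: constant usage differs, local variable names differ, statement counts differ, arithmetic usage differs, and every declared input agrees.
Spot check at a=-4, b=-3 — score: tmp=6, then acc=1, then ((((-5 * -3) + (a + -3)) < (tmp * tmp)) or ((a - 5) != (-1 * 6))) is true, then b=4, then res=1, then (i=0), then res=11, then (j=0), then res=12, then (i=1), then res=22, then (j=0), then res=23, then (i=2), then res=33, then (j=0), then res=35, then (i=3), then res=45, then (j=0), then res=48, then acc=48, then returns -36. score_new: acc=1, then tmp=6, then ((((-5 * -3) + (a + -3)) < (tmp * tmp)) or ((a - 5) != (-1 * 6))) is true, then val=18, then b=4, then res=1, then (i=0), then res=11, then (j=0), then res=12, then (i=1), then res=22, then (j=0), then res=23, then (i=2), then res=33, then (j=0), then res=35, then (i=3), then res=45, then (j=0), then res=48, then acc=48, then returns -36. Both give -36.
Checked all 32 inputs in the declared domain: the outputs agree on every one.
verdict: equivalent


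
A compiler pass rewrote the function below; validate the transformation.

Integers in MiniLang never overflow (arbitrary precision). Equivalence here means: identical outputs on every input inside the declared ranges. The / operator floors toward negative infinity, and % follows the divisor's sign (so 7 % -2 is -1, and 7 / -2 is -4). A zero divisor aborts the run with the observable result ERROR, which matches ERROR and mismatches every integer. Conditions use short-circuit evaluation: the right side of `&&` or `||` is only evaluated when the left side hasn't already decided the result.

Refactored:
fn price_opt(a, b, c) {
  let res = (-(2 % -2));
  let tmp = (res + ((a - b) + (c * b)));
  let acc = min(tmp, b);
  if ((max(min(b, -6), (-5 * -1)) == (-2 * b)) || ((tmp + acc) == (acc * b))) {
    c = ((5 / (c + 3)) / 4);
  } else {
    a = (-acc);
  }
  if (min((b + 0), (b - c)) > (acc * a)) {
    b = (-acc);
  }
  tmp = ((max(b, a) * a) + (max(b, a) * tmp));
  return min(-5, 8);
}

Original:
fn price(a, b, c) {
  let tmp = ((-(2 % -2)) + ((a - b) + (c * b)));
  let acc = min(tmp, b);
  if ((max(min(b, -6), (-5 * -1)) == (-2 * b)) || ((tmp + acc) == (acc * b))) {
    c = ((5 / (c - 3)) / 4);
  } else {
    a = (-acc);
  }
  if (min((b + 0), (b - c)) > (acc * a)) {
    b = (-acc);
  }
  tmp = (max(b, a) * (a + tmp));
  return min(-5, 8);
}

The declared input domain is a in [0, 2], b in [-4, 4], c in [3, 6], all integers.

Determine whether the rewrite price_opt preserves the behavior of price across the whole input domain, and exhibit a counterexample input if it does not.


Not equivalent: a=0, b=0, c=3 separates them (ERROR vs -5).
price: tmp becomes 0; next acc becomes 0; next ((max(min(b, -6), (-5 * -1)) == (-2 * b)) || ((tmp + acc) == (acc * b))) evaluates to true; next hits division by zero so the output is ERROR
price_opt: res becomes 0; next tmp becomes 0; next acc becomes 0; next ((max(min(b, -6), (-5 * -1)) == (-2 * b)) || ((tmp + acc) == (acc * b))) evaluates to true; next c becomes 0; next (min((b + 0), (b - c)) > (acc * a)) evaluates to false; next tmp becomes 0; next final value -5
verdict: not equivalent; witness: a=0, b=0, c=3


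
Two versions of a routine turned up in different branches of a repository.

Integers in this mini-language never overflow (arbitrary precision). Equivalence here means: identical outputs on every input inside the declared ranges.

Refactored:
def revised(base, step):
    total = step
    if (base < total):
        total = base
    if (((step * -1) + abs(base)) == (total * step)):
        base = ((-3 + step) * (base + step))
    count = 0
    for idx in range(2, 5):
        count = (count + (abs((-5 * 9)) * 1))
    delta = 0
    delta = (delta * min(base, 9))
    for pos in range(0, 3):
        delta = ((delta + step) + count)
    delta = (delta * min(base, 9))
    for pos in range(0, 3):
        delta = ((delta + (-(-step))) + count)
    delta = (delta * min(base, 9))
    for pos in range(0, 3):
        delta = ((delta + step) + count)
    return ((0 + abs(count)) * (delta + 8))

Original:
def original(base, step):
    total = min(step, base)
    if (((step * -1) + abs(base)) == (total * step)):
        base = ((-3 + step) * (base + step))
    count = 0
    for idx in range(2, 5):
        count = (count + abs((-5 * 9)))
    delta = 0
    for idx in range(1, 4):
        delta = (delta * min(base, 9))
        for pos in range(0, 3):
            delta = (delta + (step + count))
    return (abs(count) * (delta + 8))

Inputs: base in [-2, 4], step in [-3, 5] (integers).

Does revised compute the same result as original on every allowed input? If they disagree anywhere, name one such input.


This is a faithful refactor — branching structure differs; min/max/abs usage differs; arithmetic usage differs; comparison usage differs; loop structure differs; statement counts differ; constant usage differs, but the computed results match everywhere.
Tracing base=1, step=-1: original: total := -1 | (((step * -1) + abs(base)) == (total * step)): false | count := 0 | iter idx=2: | count := 45 | iter idx=3: | count := 90 | iter idx=4: | count := 135 | delta := 0 | iter idx=1: | delta := 0 | iter pos=0: | delta := 134 | iter pos=1: | delta := 268 | iter pos=2: | delta := 402 | iter idx=2: | delta := 402 | iter pos=0: | delta := 536 | iter pos=1: | delta := 670 | iter pos=2: | delta := 804 | iter idx=3: | delta := 804 | iter pos=0: | delta := 938 | iter pos=1: | delta := 1072 | iter pos=2: | delta := 1206 | result 163890 | revised: total := -1 | (base < total): false | (((step * -1) + abs(base)) == (total * step)): false | count := 0 | iter idx=2: | count := 45 | iter idx=3: | count := 90 | iter idx=4: | count := 135 | delta := 0 | delta := 0 | iter pos=0: | delta := 134 | iter pos=1: | delta := 268 | iter pos=2: | delta := 402 | delta := 402 | iter pos=0: | delta := 536 | iter pos=1: | delta := 670 | iter pos=2: | delta := 804 | delta := 804 | iter pos=0: | delta := 938 | iter pos=1: | delta := 1072 | iter pos=2: | delta := 1206 | result 163890 — matching result 163890.
An exhaustive pass over the 63 declared inputs shows identical outputs.
verdict: equivalent
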